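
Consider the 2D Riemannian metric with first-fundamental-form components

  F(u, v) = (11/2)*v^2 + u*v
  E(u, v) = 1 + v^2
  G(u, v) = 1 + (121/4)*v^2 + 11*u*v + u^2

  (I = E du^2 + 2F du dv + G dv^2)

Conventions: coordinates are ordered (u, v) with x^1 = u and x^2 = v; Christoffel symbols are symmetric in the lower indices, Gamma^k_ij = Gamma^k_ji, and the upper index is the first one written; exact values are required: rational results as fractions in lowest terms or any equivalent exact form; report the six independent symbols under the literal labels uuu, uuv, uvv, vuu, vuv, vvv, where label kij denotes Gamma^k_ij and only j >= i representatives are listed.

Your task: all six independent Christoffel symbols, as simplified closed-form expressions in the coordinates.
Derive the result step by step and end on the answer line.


E = 1 + v^2; F = (11/2)*v^2 + u*v; G = 1 + (121/4)*v^2 + 11*u*v + u^2
Gamma^k_ij = (1/2) g^{kl} (d_i g_jl + d_j g_il - d_l g_ij), with g^inv = (1/(EG-F^2)) [[G, -F], [-F, E]]
first partials: E_u = 0, E_v = 2*v, F_u = v, F_v = 11*v + u, G_u = 11*v + 2*u, G_v = (121/2)*v + 11*u
D = EG - F^2 = 1 + (125/4)*v^2 + 11*u*v + u^2
expanded: Gamma^u_uu = (G E_u - 2F F_u + F E_v)/(2D), Gamma^u_uv = (G E_v - F G_u)/(2D), Gamma^u_vv = (2G F_v - G G_u - F G_v)/(2D), Gamma^v_uu = (2E F_u - E E_v - F E_u)/(2D), Gamma^v_uv = (E G_u - F E_v)/(2D), Gamma^v_vv = (E G_v - 2F F_v + F G_u)/(2D); substitute and cancel common factors

Answer: Gamma_uuu = 0, Gamma_uuv = 4*v/(4*u^2 + 44*u*v + 125*v^2 + 4), Gamma_uvv = 22*v/(4*u^2 + 44*u*v + 125*v^2 + 4), Gamma_vuu = 0, Gamma_vuv = (4*u + 22*v)/(4*u^2 + 44*u*v + 125*v^2 + 4), Gamma_vvv = (22*u + 121*v)/(4*u^2 + 44*u*v + 125*v^2 + 4)


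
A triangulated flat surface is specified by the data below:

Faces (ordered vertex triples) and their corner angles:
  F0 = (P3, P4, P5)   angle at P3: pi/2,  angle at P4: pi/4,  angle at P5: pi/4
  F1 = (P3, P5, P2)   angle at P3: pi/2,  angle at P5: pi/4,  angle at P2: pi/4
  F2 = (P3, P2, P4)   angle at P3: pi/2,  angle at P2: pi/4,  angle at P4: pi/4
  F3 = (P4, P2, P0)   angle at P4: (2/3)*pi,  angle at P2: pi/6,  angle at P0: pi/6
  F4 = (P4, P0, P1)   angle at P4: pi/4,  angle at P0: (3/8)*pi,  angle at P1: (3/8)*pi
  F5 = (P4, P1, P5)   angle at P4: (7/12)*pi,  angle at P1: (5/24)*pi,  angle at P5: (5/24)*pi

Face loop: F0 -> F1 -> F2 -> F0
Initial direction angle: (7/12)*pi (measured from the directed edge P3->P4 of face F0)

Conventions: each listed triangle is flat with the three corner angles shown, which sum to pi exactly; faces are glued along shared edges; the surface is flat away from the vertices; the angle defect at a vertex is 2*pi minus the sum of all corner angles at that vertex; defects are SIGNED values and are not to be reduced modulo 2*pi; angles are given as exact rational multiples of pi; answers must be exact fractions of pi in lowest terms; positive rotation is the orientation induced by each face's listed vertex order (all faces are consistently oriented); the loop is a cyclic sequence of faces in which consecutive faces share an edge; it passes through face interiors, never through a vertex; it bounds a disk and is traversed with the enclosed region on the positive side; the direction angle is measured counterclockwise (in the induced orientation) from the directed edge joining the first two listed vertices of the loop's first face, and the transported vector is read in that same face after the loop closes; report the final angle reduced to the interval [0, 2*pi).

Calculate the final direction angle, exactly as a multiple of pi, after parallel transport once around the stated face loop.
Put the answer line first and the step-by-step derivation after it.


Answer: final direction angle = (13/12)*pi

enclosed vertex P3: corner angles sum to (3/2)*pi, defect = 2*pi - (3/2)*pi = pi/2
transport around the loop rotates by the sum of enclosed defects; add to the initial angle mod 2*pi
final angle = (7/12)*pi + pi/2 = (13/12)*pi (mod 2*pi)


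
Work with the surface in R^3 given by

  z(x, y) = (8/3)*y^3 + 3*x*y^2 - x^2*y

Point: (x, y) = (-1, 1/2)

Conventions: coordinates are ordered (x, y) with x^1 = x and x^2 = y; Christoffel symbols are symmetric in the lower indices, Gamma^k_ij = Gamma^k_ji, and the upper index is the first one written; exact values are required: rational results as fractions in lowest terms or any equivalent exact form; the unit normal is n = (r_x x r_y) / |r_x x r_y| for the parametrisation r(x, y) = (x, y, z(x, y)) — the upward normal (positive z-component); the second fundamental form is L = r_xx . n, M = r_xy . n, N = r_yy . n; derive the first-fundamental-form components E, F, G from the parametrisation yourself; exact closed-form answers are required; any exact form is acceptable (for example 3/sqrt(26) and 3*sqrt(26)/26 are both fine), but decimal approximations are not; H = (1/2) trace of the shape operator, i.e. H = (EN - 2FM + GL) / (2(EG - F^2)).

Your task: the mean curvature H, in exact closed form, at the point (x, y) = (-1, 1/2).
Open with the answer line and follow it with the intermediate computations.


Answer: H = 1220*sqrt(129)/16641

z_x = 7/4, z_y = -2, z_xx = -1, z_xy = 5, z_yy = 2
E = 65/16, F = -7/2, G = 5; answer radicand W^2 = 129/16
unnormalised second-form numerators: l = -1, m = 5, n = 2; L = l/sqrt(129/16), and similarly M = m/sqrt(W^2), N = n/sqrt(W^2)
H = (E*n - 2*F*m + G*l) / (2*(EG - F^2)*sqrt(W^2)); E*n - 2*F*m + G*l = 305/8, EG - F^2 = 129/16, so H = (305/129)/sqrt(129/16)


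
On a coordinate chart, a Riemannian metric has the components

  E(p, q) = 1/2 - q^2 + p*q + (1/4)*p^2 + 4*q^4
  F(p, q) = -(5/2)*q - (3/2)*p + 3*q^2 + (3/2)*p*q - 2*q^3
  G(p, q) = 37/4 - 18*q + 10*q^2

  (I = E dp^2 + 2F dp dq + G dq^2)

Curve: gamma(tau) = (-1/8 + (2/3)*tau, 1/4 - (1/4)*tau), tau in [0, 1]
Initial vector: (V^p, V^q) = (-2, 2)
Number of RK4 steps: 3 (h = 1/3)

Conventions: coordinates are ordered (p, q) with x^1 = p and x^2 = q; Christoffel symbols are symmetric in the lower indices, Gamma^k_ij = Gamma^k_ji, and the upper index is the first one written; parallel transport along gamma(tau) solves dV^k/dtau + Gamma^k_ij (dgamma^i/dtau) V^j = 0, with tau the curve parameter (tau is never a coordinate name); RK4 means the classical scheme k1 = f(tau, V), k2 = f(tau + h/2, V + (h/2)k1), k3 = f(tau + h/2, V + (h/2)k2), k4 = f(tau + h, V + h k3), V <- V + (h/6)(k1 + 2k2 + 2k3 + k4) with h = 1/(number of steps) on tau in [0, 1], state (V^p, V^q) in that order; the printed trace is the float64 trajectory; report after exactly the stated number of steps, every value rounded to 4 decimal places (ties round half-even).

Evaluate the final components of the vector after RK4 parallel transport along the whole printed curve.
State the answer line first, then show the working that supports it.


Answer: V^p = -3.7201, V^q = 1.1019

gamma'(tau) = (2/3, -1/4); f(tau, V)^k = -Gamma^k_ij(gamma(tau)) gamma'^i(tau) V^j; h = 1/3; intermediate values shown to 6 dp
curve data and Christoffel symbols at the stage parameters:
  tau = 0.000000: gamma = (-0.125000, 0.250000), gamma' = (0.666667, -0.250000); Gamma_ppp = 0.090003, Gamma_ppq = -0.462107, Gamma_pqq = -4.828837, Gamma_qpp = -0.168924, Gamma_qpq = -0.028210, Gamma_qqq = -1.504086
  tau = 0.166667: gamma = (-0.013889, 0.208333), gamma' = (0.666667, -0.250000); Gamma_ppp = 0.072705, Gamma_ppq = -0.328323, Gamma_pqq = -4.567256, Gamma_qpp = -0.171223, Gamma_qpq = -0.021701, Gamma_qqq = -1.467472
  tau = 0.333333: gamma = (0.097222, 0.166667), gamma' = (0.666667, -0.250000); Gamma_ppp = 0.053214, Gamma_ppq = -0.175792, Gamma_pqq = -4.431181, Gamma_qpp = -0.175295, Gamma_qpq = -0.012499, Gamma_qqq = -1.438458
  tau = 0.500000: gamma = (0.208333, 0.125000), gamma' = (0.666667, -0.250000); Gamma_ppp = 0.032003, Gamma_ppq = -0.010827, Gamma_pqq = -4.405533, Gamma_qpp = -0.180250, Gamma_qpq = -0.000821, Gamma_qqq = -1.417232
  tau = 0.666667: gamma = (0.319444, 0.083333), gamma' = (0.666667, -0.250000); Gamma_ppp = 0.009316, Gamma_ppq = 0.163687, Gamma_pqq = -4.481719, Gamma_qpp = -0.185457, Gamma_qpq = 0.013144, Gamma_qqq = -1.404282
  tau = 0.833333: gamma = (0.430556, 0.041667), gamma' = (0.666667, -0.250000); Gamma_ppp = -0.014732, Gamma_ppq = 0.346971, Gamma_pqq = -4.657438, Gamma_qpp = -0.190466, Gamma_qpq = 0.029250, Gamma_qqq = -1.400375
  tau = 1.000000: gamma = (0.541667, 0.000000), gamma' = (0.666667, -0.250000); Gamma_ppp = -0.040100, Gamma_ppq = 0.539527, Gamma_pqq = -4.936508, Gamma_qpp = -0.194964, Gamma_qpq = 0.047391, Gamma_qqq = -1.406585
step 0: V^p = -2.0000, V^q = 2.0000
step 1: k1 = (-1.447218, -0.925557), k2 = (-1.410902, -0.894112), k3 = (-1.416529, -0.895301), k4 = (-1.489222, -0.878911); V <- V + (h/6)(k1 + 2k2 + 2k3 + k4): V^p = -2.4773, V^q = 1.7009
step 2: k1 = (-1.488183, -0.879269), k2 = (-1.635230, -0.876813), k3 = (-1.635089, -0.879898), k4 = (-1.835664, -0.890117); V <- V + (h/6)(k1 + 2k2 + 2k3 + k4): V^p = -3.0253, V^q = 1.4074
step 3: k1 = (-1.835535, -0.890429), k2 = (-2.078879, -0.912684), k3 = (-2.077618, -0.916759), k4 = (-2.357009, -0.949554); V <- V + (h/6)(k1 + 2k2 + 2k3 + k4): V^p = -3.7201, V^q = 1.1019


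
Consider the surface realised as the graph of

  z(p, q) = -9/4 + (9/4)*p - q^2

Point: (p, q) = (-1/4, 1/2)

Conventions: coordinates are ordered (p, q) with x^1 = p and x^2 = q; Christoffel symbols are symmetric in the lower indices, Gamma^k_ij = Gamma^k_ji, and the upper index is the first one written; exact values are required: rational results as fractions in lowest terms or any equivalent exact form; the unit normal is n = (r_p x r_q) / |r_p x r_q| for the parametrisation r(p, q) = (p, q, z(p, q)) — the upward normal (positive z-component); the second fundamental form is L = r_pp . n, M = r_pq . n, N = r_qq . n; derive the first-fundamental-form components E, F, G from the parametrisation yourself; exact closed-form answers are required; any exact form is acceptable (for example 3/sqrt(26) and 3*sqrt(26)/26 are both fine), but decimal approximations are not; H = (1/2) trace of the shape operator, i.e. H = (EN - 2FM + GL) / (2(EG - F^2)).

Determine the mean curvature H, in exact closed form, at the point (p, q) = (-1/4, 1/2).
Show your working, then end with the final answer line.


z_p = 9/4, z_q = -1, z_pp = 0, z_pq = 0, z_qq = -2
E = 97/16, F = -9/4, G = 2; answer radicand W^2 = 113/16
unnormalised second-form numerators: l = 0, m = 0, n = -2; L = l/sqrt(113/16), and similarly M = m/sqrt(W^2), N = n/sqrt(W^2)
H = (E*n - 2*F*m + G*l) / (2*(EG - F^2)*sqrt(W^2)); E*n - 2*F*m + G*l = -97/8, EG - F^2 = 113/16, so H = (-97/113)/sqrt(113/16)

Answer: H = -388*sqrt(113)/12769


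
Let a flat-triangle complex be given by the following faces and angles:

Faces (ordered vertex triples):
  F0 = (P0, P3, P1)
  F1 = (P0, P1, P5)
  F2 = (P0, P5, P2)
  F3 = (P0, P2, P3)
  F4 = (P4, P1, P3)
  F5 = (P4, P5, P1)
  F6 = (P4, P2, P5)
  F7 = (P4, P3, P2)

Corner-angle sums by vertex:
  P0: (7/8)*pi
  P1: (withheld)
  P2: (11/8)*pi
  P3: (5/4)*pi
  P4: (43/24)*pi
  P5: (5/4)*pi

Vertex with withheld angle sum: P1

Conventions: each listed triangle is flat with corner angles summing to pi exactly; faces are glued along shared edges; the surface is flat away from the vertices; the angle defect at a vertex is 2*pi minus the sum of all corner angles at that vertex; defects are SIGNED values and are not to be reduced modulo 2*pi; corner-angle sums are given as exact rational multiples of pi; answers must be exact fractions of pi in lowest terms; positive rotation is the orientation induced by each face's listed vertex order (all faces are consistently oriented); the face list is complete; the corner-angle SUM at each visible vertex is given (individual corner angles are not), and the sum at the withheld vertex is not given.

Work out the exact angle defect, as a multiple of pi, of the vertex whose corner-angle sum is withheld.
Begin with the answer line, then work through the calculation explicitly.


Answer: defect(P1) = (13/24)*pi

V = 6, E = 12, F = 8; chi = V - E + F = 2
Gauss-Bonnet: total defect = 2*pi*chi = 4*pi; visible defects sum to (83/24)*pi


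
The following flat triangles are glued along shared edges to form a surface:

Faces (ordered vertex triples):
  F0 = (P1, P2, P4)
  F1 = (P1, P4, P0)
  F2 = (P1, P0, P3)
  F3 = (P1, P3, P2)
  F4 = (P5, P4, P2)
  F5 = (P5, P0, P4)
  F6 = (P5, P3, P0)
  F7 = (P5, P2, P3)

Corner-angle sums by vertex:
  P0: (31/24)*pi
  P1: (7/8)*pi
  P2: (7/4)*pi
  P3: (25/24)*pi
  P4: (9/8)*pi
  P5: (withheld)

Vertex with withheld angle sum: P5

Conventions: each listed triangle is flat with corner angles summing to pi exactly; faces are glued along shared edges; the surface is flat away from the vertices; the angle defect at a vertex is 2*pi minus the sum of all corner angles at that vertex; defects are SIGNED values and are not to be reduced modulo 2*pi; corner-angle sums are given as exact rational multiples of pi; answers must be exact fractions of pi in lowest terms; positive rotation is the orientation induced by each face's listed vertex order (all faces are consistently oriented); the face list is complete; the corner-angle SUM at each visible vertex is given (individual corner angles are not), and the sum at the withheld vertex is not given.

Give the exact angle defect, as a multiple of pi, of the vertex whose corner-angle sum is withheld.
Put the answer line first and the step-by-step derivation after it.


Answer: defect(P5) = pi/12

V = 6, E = 12, F = 8; chi = V - E + F = 2
Gauss-Bonnet: total defect = 2*pi*chi = 4*pi; visible defects sum to (47/12)*pi


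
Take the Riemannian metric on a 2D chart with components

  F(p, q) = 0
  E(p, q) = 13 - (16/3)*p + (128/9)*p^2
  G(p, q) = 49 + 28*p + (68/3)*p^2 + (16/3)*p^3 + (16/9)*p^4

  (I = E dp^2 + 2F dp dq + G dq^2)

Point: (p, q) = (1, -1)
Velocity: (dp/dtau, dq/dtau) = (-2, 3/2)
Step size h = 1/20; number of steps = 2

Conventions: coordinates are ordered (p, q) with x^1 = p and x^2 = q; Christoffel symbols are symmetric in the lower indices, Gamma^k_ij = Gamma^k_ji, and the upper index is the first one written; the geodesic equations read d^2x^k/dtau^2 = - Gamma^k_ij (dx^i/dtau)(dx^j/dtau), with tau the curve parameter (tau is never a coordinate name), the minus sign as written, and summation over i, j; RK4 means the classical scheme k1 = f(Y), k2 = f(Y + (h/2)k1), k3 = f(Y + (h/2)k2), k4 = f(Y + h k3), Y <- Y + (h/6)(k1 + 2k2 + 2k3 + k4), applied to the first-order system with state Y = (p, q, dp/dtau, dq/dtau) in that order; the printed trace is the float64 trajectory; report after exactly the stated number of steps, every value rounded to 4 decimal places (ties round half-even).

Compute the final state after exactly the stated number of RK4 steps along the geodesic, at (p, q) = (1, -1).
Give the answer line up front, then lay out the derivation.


Answer: p = 0.8187, q = -0.8366, dp/dtau = -1.5809, dq/dtau = 1.7632

f(Y) = (dp/dtau, dq/dtau, -Gamma^p_ij Y'^i Y'^j, -Gamma^q_ij Y'^i Y'^j) with the Gammas evaluated at the stage position; h = 0.050000; intermediate values shown to 6 dp
step 0: p = 1.0000, q = -1.0000, dp/dtau = -2.0000, dq/dtau = 1.5000
step 1:
  k1: at (p, q) = (1.000000, -1.000000), (dp/dtau, dq/dtau) = (-2.000000, 1.500000); Gamma_ppp = 0.527919, Gamma_ppq = 0.000000, Gamma_pqq = -2.203046, Gamma_qpp = 0.000000, Gamma_qpq = 0.451613, Gamma_qqq = 0.000000; k1 = (-2.000000, 1.500000, 2.845178, 2.709677)
  k2: at (p, q) = (0.950000, -0.962500), (dp/dtau, dq/dtau) = (-1.928871, 1.567742); Gamma_ppp = 0.522149, Gamma_ppq = 0.000000, Gamma_pqq = -2.205307, Gamma_qpp = 0.000000, Gamma_qpq = 0.448697, Gamma_qqq = 0.000000; k2 = (-1.928871, 1.567742, 3.477561, 2.713692)
  k3: at (p, q) = (0.951778, -0.960806), (dp/dtau, dq/dtau) = (-1.913061, 1.567842); Gamma_ppp = 0.522395, Gamma_ppq = 0.000000, Gamma_pqq = -2.205276, Gamma_qpp = 0.000000, Gamma_qpq = 0.448808, Gamma_qqq = 0.000000; k3 = (-1.913061, 1.567842, 3.508992, 2.692289)
  k4: at (p, q) = (0.904347, -0.921608), (dp/dtau, dq/dtau) = (-1.824550, 1.634614); Gamma_ppp = 0.514689, Gamma_ppq = 0.000000, Gamma_pqq = -2.204675, Gamma_qpp = 0.000000, Gamma_qpq = 0.445654, Gamma_qqq = 0.000000; k4 = (-1.824550, 1.634614, 4.177421, 2.658267)
  Y <- Y + (h/6)(k1 + 2k2 + 2k3 + k4): p = 0.9041, q = -0.9216, dp/dtau = -1.8250, dq/dtau = 1.6348
step 2:
  k1: at (p, q) = (0.904097, -0.921618), (dp/dtau, dq/dtau) = (-1.825036, 1.634833); Gamma_ppp = 0.514642, Gamma_ppq = 0.000000, Gamma_pqq = -2.204664, Gamma_qpp = 0.000000, Gamma_qpq = 0.445636, Gamma_qqq = 0.000000; k1 = (-1.825036, 1.634833, 4.178208, 2.659223)
  k2: at (p, q) = (0.858471, -0.880748), (dp/dtau, dq/dtau) = (-1.720581, 1.701313); Gamma_ppp = 0.504828, Gamma_ppq = 0.000000, Gamma_pqq = -2.200932, Gamma_qpp = 0.000000, Gamma_qpq = 0.442211, Gamma_qqq = 0.000000; k2 = (-1.720581, 1.701313, 4.876033, 2.588920)
  k3: at (p, q) = (0.861082, -0.879086), (dp/dtau, dq/dtau) = (-1.703135, 1.699556); Gamma_ppp = 0.505457, Gamma_ppq = 0.000000, Gamma_pqq = -2.201238, Gamma_qpp = 0.000000, Gamma_qpq = 0.442417, Gamma_qqq = 0.000000; k3 = (-1.703135, 1.699556, 4.892089, 2.561219)
  k4: at (p, q) = (0.818940, -0.836641), (dp/dtau, dq/dtau) = (-1.580431, 1.762893); Gamma_ppp = 0.494230, Gamma_ppq = 0.000000, Gamma_pqq = -2.194792, Gamma_qpp = 0.000000, Gamma_qpq = 0.438921, Gamma_qqq = 0.000000; k4 = (-1.580431, 1.762893, 5.586491, 2.445785)
  Y <- Y + (h/6)(k1 + 2k2 + 2k3 + k4): p = 0.8187, q = -0.8366, dp/dtau = -1.5809, dq/dtau = 1.7632


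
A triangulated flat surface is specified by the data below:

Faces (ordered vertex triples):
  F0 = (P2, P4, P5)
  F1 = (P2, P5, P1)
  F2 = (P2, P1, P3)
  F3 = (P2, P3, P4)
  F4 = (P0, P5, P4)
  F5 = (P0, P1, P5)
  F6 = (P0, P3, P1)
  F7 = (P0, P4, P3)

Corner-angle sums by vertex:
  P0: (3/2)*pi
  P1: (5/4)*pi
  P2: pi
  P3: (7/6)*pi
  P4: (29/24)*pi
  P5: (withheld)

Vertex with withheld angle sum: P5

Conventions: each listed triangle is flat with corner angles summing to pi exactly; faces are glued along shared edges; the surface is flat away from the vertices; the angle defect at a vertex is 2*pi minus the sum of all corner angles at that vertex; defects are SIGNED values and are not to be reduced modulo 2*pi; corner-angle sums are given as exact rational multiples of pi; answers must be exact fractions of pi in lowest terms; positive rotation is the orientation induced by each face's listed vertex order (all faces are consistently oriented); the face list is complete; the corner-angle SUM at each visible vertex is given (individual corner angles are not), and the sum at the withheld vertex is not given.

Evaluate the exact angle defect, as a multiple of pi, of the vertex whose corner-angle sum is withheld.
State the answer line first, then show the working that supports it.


Answer: defect(P5) = pi/8

V = 6, E = 12, F = 8; chi = V - E + F = 2
Gauss-Bonnet: total defect = 2*pi*chi = 4*pi; visible defects sum to (31/8)*pi


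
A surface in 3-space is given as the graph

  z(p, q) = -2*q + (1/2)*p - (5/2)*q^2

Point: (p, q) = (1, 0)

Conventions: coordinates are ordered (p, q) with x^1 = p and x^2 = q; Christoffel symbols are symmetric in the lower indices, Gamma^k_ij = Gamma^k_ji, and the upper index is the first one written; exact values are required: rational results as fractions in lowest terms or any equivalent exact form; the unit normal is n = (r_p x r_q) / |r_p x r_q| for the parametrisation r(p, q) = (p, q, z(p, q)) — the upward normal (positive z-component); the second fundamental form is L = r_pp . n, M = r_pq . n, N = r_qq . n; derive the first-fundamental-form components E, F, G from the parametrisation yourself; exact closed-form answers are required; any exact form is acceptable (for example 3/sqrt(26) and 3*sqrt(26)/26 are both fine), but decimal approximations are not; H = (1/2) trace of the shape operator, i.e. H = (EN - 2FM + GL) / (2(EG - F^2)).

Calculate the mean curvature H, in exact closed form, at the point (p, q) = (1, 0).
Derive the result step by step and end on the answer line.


z_p = 1/2, z_q = -2, z_pp = 0, z_pq = 0, z_qq = -5
E = 5/4, F = -1, G = 5; answer radicand W^2 = 21/4
unnormalised second-form numerators: l = 0, m = 0, n = -5; L = l/sqrt(21/4), and similarly M = m/sqrt(W^2), N = n/sqrt(W^2)
H = (E*n - 2*F*m + G*l) / (2*(EG - F^2)*sqrt(W^2)); E*n - 2*F*m + G*l = -25/4, EG - F^2 = 21/4, so H = (-25/42)/sqrt(21/4)

Answer: H = -25*sqrt(21)/441


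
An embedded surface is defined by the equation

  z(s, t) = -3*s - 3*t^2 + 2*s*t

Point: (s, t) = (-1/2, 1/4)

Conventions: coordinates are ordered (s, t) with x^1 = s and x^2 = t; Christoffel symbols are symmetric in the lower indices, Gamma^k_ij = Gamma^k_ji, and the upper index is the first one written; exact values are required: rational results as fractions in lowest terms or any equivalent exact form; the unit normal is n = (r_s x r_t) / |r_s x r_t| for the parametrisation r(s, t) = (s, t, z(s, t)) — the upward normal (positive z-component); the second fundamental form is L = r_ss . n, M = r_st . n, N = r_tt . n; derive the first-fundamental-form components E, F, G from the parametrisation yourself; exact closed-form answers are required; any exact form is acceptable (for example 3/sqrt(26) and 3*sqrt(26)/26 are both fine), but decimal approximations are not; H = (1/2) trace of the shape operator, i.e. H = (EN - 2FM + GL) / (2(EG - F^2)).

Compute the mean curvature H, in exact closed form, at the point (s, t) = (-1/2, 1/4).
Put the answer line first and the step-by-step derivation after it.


Answer: H = -137*sqrt(6)/486

z_s = -5/2, z_t = -5/2, z_ss = 0, z_st = 2, z_tt = -6
E = 29/4, F = 25/4, G = 29/4; answer radicand W^2 = 27/2
unnormalised second-form numerators: l = 0, m = 2, n = -6; L = l/sqrt(27/2), and similarly M = m/sqrt(W^2), N = n/sqrt(W^2)
H = (E*n - 2*F*m + G*l) / (2*(EG - F^2)*sqrt(W^2)); E*n - 2*F*m + G*l = -137/2, EG - F^2 = 27/2, so H = (-137/54)/sqrt(27/2)


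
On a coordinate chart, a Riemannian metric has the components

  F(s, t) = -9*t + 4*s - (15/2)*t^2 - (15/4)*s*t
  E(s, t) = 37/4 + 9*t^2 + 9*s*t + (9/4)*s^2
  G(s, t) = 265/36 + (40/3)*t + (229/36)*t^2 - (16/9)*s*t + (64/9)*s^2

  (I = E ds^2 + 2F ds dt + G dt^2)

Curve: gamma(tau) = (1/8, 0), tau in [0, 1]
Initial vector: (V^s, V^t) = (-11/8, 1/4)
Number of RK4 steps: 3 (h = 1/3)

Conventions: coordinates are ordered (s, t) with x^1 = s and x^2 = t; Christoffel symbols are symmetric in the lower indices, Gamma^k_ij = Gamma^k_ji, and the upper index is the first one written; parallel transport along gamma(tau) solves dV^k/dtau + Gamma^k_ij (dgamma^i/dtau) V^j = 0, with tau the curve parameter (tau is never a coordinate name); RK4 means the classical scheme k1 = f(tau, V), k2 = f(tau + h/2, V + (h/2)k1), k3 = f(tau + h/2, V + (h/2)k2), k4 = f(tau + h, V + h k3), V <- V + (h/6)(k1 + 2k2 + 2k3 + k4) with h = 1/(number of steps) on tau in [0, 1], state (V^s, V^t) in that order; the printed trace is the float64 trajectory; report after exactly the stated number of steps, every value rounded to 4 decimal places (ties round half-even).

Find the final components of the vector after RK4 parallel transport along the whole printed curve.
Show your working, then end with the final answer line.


gamma'(tau) = (0, 0); f(tau, V)^k = -Gamma^k_ij(gamma(tau)) gamma'^i(tau) V^j; h = 1/3; intermediate values shown to 6 dp
curve data and Christoffel symbols at the stage parameters:
  tau = 0.000000: gamma = (0.125000, 0.000000), gamma' = (0.000000, 0.000000); Gamma_sss = 0.005538, Gamma_sst = 0.054371, Gamma_stt = -1.166953, Gamma_tss = 0.459667, Gamma_tst = 0.115321, Gamma_ttt = 0.955410
  tau = 0.166667: gamma = (0.125000, 0.000000), gamma' = (0.000000, 0.000000); Gamma_sss = 0.005538, Gamma_sst = 0.054371, Gamma_stt = -1.166953, Gamma_tss = 0.459667, Gamma_tst = 0.115321, Gamma_ttt = 0.955410
  tau = 0.333333: gamma = (0.125000, 0.000000), gamma' = (0.000000, 0.000000); Gamma_sss = 0.005538, Gamma_sst = 0.054371, Gamma_stt = -1.166953, Gamma_tss = 0.459667, Gamma_tst = 0.115321, Gamma_ttt = 0.955410
  tau = 0.500000: gamma = (0.125000, 0.000000), gamma' = (0.000000, 0.000000); Gamma_sss = 0.005538, Gamma_sst = 0.054371, Gamma_stt = -1.166953, Gamma_tss = 0.459667, Gamma_tst = 0.115321, Gamma_ttt = 0.955410
  tau = 0.666667: gamma = (0.125000, 0.000000), gamma' = (0.000000, 0.000000); Gamma_sss = 0.005538, Gamma_sst = 0.054371, Gamma_stt = -1.166953, Gamma_tss = 0.459667, Gamma_tst = 0.115321, Gamma_ttt = 0.955410
  tau = 0.833333: gamma = (0.125000, 0.000000), gamma' = (0.000000, 0.000000); Gamma_sss = 0.005538, Gamma_sst = 0.054371, Gamma_stt = -1.166953, Gamma_tss = 0.459667, Gamma_tst = 0.115321, Gamma_ttt = 0.955410
  tau = 1.000000: gamma = (0.125000, 0.000000), gamma' = (0.000000, 0.000000); Gamma_sss = 0.005538, Gamma_sst = 0.054371, Gamma_stt = -1.166953, Gamma_tss = 0.459667, Gamma_tst = 0.115321, Gamma_ttt = 0.955410
step 0: V^s = -1.3750, V^t = 0.2500
step 1: k1 = (0.000000, 0.000000), k2 = (0.000000, 0.000000), k3 = (0.000000, 0.000000), k4 = (0.000000, 0.000000); V <- V + (h/6)(k1 + 2k2 + 2k3 + k4): V^s = -1.3750, V^t = 0.2500
step 2: k1 = (0.000000, 0.000000), k2 = (0.000000, 0.000000), k3 = (0.000000, 0.000000), k4 = (0.000000, 0.000000); V <- V + (h/6)(k1 + 2k2 + 2k3 + k4): V^s = -1.3750, V^t = 0.2500
step 3: k1 = (0.000000, 0.000000), k2 = (0.000000, 0.000000), k3 = (0.000000, 0.000000), k4 = (0.000000, 0.000000); V <- V + (h/6)(k1 + 2k2 + 2k3 + k4): V^s = -1.3750, V^t = 0.2500

Answer: V^s = -1.3750, V^t = 0.2500


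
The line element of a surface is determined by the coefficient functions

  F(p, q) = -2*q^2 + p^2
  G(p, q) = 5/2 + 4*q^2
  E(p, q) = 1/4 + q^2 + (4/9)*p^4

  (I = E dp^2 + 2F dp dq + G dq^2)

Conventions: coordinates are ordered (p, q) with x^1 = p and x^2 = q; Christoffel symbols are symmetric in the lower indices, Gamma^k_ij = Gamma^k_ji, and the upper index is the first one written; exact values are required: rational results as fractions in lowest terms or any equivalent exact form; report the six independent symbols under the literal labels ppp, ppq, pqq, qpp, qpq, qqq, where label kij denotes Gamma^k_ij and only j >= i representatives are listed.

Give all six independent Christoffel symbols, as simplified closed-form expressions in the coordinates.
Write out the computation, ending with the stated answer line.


E = 1/4 + q^2 + (4/9)*p^4; F = -2*q^2 + p^2; G = 5/2 + 4*q^2
Gamma^k_ij = (1/2) g^{kl} (d_i g_jl + d_j g_il - d_l g_ij), with g^inv = (1/(EG-F^2)) [[G, -F], [-F, E]]
first partials: E_p = (16/9)*p^3, E_q = 2*q, F_p = 2*p, F_q = -4*q, G_p = 0, G_q = 8*q
D = EG - F^2 = 5/8 + (7/2)*q^2 + 4*p^2*q^2 + (1/9)*p^4 + (16/9)*p^4*q^2
expanded: Gamma^p_pp = (G E_p - 2F F_p + F E_q)/(2D), Gamma^p_pq = (G E_q - F G_p)/(2D), Gamma^p_qq = (2G F_q - G G_p - F G_q)/(2D), Gamma^q_pp = (2E F_p - E E_q - F E_p)/(2D), Gamma^q_pq = (E G_p - F E_q)/(2D), Gamma^q_qq = (E G_q - 2F F_q + F G_p)/(2D); substitute and cancel common factors

Answer: Gamma_ppp = (256*p^3*q^2 + 16*p^3 + 72*p^2*q + 288*p*q^2 - 144*q^3)/(128*p^4*q^2 + 8*p^4 + 288*p^2*q^2 + 252*q^2 + 45), Gamma_ppq = (288*q^3 + 180*q)/(128*p^4*q^2 + 8*p^4 + 288*p^2*q^2 + 252*q^2 + 45), Gamma_pqq = (-288*p^2*q - 576*q^3 - 720*q)/(128*p^4*q^2 + 8*p^4 + 288*p^2*q^2 + 252*q^2 + 45), Gamma_qpp = (-32*p^4*q + 128*p^3*q^2 + 144*p*q^2 + 36*p - 72*q^3 - 18*q)/(128*p^4*q^2 + 8*p^4 + 288*p^2*q^2 + 252*q^2 + 45), Gamma_qpq = (-72*p^2*q + 144*q^3)/(128*p^4*q^2 + 8*p^4 + 288*p^2*q^2 + 252*q^2 + 45), Gamma_qqq = (128*p^4*q + 288*p^2*q - 288*q^3 + 72*q)/(128*p^4*q^2 + 8*p^4 + 288*p^2*q^2 + 252*q^2 + 45)


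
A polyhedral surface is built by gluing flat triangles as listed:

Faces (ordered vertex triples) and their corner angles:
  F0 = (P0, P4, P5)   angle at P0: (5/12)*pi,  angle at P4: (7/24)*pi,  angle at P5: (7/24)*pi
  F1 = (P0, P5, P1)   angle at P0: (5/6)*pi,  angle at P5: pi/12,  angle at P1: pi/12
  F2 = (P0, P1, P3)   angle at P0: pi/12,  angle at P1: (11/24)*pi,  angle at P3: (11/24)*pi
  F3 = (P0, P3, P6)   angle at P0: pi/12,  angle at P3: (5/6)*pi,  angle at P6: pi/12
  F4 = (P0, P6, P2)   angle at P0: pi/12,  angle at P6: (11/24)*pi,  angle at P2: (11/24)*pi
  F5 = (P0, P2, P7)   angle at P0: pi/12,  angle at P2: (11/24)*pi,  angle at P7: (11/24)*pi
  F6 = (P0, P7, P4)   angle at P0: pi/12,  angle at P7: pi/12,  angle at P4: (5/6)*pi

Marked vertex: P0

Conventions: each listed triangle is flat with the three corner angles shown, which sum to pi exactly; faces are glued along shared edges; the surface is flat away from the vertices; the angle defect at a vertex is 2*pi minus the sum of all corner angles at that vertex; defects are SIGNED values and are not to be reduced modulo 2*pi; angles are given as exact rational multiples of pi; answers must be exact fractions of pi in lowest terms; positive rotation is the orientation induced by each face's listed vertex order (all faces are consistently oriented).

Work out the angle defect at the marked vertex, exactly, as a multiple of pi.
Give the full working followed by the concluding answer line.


Sum of corner angles at P0: (5/3)*pi
defect = 2*pi - (5/3)*pi

Answer: defect(P0) = pi/3


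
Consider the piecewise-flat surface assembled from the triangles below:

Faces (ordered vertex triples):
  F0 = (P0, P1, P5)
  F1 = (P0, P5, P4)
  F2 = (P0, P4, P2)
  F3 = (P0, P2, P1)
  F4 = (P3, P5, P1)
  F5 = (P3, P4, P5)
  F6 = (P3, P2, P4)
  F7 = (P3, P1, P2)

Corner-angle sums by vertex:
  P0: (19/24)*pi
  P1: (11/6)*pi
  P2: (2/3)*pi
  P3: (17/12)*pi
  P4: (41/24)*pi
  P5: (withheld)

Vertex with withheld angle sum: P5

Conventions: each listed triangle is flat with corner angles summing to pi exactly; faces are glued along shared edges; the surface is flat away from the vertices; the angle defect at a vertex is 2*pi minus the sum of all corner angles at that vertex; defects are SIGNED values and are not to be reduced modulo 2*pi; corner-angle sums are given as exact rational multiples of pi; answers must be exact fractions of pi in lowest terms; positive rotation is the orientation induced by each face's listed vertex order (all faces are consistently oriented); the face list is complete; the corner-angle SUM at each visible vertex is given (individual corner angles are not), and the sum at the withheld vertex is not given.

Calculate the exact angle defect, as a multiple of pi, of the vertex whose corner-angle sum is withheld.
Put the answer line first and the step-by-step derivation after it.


Answer: defect(P5) = (5/12)*pi

V = 6, E = 12, F = 8; chi = V - E + F = 2
Gauss-Bonnet: total defect = 2*pi*chi = 4*pi; visible defects sum to (43/12)*pi


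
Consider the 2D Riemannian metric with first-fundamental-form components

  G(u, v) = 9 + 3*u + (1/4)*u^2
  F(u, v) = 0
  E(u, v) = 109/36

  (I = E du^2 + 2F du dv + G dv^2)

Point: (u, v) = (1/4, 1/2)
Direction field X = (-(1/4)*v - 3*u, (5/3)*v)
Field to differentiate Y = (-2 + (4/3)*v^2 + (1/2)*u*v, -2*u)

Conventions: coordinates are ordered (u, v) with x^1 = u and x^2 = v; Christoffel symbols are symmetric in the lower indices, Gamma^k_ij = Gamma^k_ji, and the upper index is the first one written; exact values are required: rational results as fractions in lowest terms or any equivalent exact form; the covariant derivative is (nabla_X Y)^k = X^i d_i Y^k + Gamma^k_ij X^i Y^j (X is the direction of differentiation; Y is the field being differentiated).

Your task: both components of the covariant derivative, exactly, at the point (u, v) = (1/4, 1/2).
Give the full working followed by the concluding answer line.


E = 109/36, F = 0, G = 625/64 at the point
E_u = 0, E_v = 0, F_u = 0, F_v = 0, G_u = 25/8, G_v = 0
EG - F^2 = 68125/2304;  g^inv = (2304/68125) * [[625/64, 0], [0, 109/36]]
first-kind symbols [ij,l] = (1/2)(d_i g_jl + d_j g_il - d_l g_ij): [uu,u] = E_u/2 = 0, [uu,v] = F_u - E_v/2 = 0, [uv,u] = E_v/2 = 0, [uv,v] = G_u/2 = 25/16, [vv,u] = F_v - G_u/2 = -25/16, [vv,v] = G_v/2 = 0
Gamma^u_ij = (G*[ij,u] - F*[ij,v])/(EG - F^2), Gamma^v_ij = (E*[ij,v] - F*[ij,u])/(EG - F^2)
Gamma_uuu = 0, Gamma_uuv = 0, Gamma_uvv = -225/436, Gamma_vuu = 0, Gamma_vuv = 4/25, Gamma_vvv = 0
X = (-7/8, 5/6), Y = (-77/48, -1/2) at the point

Answer: (nabla_X Y)^u = 38033/31392, (nabla_X Y)^v = 2891/1800


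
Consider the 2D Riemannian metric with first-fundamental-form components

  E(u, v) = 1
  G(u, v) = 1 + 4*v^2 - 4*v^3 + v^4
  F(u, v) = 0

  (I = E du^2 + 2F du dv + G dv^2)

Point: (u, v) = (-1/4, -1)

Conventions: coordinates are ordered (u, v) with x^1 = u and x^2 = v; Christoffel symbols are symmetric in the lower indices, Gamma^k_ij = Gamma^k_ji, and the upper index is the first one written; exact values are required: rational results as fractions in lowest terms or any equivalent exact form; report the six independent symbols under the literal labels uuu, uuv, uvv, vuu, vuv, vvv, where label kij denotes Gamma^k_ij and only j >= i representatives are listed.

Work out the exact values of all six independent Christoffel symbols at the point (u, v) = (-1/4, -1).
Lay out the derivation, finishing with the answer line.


E = 1, F = 0, G = 10 at the point
E_u = 0, E_v = 0, F_u = 0, F_v = 0, G_u = 0, G_v = -24
EG - F^2 = 10;  g^inv = (1/10) * [[10, 0], [0, 1]]
first-kind symbols [ij,l] = (1/2)(d_i g_jl + d_j g_il - d_l g_ij): [uu,u] = E_u/2 = 0, [uu,v] = F_u - E_v/2 = 0, [uv,u] = E_v/2 = 0, [uv,v] = G_u/2 = 0, [vv,u] = F_v - G_u/2 = 0, [vv,v] = G_v/2 = -12
Gamma^u_ij = (G*[ij,u] - F*[ij,v])/(EG - F^2), Gamma^v_ij = (E*[ij,v] - F*[ij,u])/(EG - F^2)

Answer: Gamma_uuu = 0, Gamma_uuv = 0, Gamma_uvv = 0, Gamma_vuu = 0, Gamma_vuv = 0, Gamma_vvv = -6/5


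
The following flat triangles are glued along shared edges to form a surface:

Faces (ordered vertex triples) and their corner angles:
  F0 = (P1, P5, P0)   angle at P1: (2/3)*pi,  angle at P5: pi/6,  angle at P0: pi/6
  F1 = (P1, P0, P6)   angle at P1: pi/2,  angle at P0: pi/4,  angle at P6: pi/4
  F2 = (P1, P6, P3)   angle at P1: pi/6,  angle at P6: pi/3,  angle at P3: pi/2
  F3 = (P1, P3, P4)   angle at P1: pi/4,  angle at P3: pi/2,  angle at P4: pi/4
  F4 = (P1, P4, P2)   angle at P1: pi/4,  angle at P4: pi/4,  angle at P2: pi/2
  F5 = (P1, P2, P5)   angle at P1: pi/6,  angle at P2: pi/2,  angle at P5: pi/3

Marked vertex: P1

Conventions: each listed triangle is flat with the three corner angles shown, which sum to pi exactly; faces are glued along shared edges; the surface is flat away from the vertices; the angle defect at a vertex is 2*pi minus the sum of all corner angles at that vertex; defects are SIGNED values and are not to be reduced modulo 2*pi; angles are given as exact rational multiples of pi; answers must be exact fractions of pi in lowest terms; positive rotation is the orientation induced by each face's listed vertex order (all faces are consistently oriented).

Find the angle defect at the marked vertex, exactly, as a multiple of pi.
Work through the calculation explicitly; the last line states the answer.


Sum of corner angles at P1: 2*pi
defect = 2*pi - 2*pi

Answer: defect(P1) = 0


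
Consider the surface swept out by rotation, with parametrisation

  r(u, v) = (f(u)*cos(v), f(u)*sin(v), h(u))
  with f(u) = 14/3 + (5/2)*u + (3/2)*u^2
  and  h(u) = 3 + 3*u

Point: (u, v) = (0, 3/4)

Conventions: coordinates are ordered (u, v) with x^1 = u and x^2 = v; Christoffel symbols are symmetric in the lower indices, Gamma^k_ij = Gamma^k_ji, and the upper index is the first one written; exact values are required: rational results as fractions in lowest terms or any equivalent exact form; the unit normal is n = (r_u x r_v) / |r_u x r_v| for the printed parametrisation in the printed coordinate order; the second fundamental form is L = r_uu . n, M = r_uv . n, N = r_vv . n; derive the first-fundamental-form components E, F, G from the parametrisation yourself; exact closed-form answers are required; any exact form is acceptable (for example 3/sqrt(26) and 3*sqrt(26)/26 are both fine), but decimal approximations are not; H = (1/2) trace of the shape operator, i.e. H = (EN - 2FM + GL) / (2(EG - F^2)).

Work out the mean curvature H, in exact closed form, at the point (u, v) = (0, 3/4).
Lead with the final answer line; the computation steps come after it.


Answer: H = 45*sqrt(61)/52094

f = 14/3, f' = 5/2, f'' = 3, h' = 3, h'' = 0
E = 61/4, F = 0, G = 196/9; answer radicand W^2 = 61/4
unnormalised second-form numerators: l = -9, m = 0, n = 14; L = l/sqrt(61/4), and similarly M = m/sqrt(W^2), N = n/sqrt(W^2)
H = (E*n - 2*F*m + G*l) / (2*(EG - F^2)*sqrt(W^2)); E*n - 2*F*m + G*l = 35/2, EG - F^2 = 2989/9, so H = (45/1708)/sqrt(61/4)


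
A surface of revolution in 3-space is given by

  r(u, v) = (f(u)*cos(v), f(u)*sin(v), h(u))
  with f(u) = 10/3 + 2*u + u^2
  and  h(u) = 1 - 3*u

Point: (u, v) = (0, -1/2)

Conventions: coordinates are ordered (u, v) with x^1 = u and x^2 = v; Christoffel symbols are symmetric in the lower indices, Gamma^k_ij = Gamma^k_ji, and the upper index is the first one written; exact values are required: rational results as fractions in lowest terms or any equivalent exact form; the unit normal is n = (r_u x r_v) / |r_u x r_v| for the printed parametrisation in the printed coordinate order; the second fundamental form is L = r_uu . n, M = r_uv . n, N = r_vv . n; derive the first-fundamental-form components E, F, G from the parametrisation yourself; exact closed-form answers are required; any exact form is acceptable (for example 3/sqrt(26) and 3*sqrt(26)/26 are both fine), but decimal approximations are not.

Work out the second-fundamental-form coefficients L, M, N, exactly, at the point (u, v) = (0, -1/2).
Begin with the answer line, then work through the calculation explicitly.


Answer: L = 6*sqrt(13)/13, M = 0, N = -10*sqrt(13)/13

f = 10/3, f' = 2, f'' = 2, h' = -3, h'' = 0
E = 13, F = 0, G = 100/9; answer radicand W^2 = 13
unnormalised second-form numerators: l = 6, m = 0, n = -10; L = l/sqrt(13), and similarly M = m/sqrt(W^2), N = n/sqrt(W^2)


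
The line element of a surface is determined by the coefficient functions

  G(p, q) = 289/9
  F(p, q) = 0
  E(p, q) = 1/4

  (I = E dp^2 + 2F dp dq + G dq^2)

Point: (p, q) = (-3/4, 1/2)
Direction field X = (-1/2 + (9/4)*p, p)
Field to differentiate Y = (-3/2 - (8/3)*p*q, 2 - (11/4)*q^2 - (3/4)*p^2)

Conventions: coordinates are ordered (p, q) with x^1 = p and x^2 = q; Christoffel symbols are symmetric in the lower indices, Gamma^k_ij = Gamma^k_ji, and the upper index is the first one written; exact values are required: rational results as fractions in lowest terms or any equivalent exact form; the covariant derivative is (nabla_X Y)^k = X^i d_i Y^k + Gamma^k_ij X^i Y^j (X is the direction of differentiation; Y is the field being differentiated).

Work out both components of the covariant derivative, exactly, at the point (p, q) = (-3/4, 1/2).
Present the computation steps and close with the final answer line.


E = 1/4, F = 0, G = 289/9 at the point
E_p = 0, E_q = 0, F_p = 0, F_q = 0, G_p = 0, G_q = 0
EG - F^2 = 289/36;  g^inv = (36/289) * [[289/9, 0], [0, 1/4]]
first-kind symbols [ij,l] = (1/2)(d_i g_jl + d_j g_il - d_l g_ij): [pp,p] = E_p/2 = 0, [pp,q] = F_p - E_q/2 = 0, [pq,p] = E_q/2 = 0, [pq,q] = G_p/2 = 0, [qq,p] = F_q - G_p/2 = 0, [qq,q] = G_q/2 = 0
Gamma^p_ij = (G*[ij,p] - F*[ij,q])/(EG - F^2), Gamma^q_ij = (E*[ij,q] - F*[ij,p])/(EG - F^2)
Gamma_ppp = 0, Gamma_ppq = 0, Gamma_pqq = 0, Gamma_qpp = 0, Gamma_qpq = 0, Gamma_qqq = 0
X = (-35/16, -3/4), Y = (-1/2, 57/64) at the point

Answer: (nabla_X Y)^p = 17/12, (nabla_X Y)^q = -51/128


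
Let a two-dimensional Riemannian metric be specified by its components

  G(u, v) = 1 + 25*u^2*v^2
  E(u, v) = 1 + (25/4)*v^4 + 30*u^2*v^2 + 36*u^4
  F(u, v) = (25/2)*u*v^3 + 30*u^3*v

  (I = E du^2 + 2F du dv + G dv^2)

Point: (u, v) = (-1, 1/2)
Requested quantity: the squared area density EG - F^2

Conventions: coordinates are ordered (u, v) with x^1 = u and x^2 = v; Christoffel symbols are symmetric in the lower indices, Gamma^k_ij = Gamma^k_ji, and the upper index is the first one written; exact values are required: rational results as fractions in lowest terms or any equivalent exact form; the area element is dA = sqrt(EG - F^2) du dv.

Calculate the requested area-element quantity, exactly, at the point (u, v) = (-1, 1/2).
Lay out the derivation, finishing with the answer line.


E = 2873/64, F = -265/16, G = 29/4; EG - F^2 = 3273/64

Answer: EG - F^2 = 3273/64


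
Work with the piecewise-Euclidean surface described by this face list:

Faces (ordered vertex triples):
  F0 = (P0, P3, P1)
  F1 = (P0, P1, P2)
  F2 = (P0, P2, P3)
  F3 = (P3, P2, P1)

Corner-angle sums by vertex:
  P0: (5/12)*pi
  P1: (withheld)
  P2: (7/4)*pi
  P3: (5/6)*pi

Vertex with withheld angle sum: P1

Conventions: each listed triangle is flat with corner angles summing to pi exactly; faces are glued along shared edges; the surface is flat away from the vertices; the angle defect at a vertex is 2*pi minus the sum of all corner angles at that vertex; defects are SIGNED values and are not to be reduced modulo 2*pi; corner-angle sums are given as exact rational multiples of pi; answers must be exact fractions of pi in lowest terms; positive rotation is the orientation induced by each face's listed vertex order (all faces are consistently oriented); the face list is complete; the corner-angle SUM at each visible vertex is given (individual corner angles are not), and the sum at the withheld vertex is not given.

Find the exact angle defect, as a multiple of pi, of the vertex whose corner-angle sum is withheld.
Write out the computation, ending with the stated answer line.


V = 4, E = 6, F = 4; chi = V - E + F = 2
Gauss-Bonnet: total defect = 2*pi*chi = 4*pi; visible defects sum to 3*pi

Answer: defect(P1) = pi
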